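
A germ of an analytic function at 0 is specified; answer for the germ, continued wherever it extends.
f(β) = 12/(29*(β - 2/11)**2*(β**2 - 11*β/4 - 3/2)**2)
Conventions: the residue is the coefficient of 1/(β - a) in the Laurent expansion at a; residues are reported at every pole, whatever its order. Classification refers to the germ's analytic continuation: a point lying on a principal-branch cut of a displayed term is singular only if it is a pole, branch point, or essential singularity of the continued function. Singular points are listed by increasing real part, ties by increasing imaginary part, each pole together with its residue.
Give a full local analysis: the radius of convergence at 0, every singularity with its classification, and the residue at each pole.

Denominator factor (β**2 - 11*β/4 - 3/2)^2: discriminant 217/16, real irrational roots 11/8 + (1/8)*sqrt(217) and 11/8 - (1/8)*sqrt(217); poles of order 2, moduli 11/8 + (1/8)*sqrt(217) and -11/8 + (1/8)*sqrt(217).
Denominator factor (β - 2/11)^2: pole of order 2 at 2/11, modulus 2/11.
The radius of convergence is the smallest modulus among the singular points: 2/11.
The factor β**2 - 11*β/4 - 3/2 splits as (β - a)(β - a') with a = 11/8 - (1/8)*sqrt(217), a' = 11/8 + (1/8)*sqrt(217). At the order-2 pole a set g(β) = (β - a)^2*f(β) = [12/(29*(β - 2/11)**2)] / (β - a')^2.
Order-2 pole: residue = g'(a); g'(11/8 - (1/8)*sqrt(217)) = 7247295/55850984 + (3411125883/375709569368)*sqrt(217), so the residue is 7247295/55850984 + (3411125883/375709569368)*sqrt(217).
At the order-2 pole 2/11 set g(β) = (β - (2/11))^2*f(β) = 12/(29*(β**2 - 11*β/4 - 3/2)**2).
Order-2 pole: residue = g'(a); g'(2/11) = -7247295/27925492, so the residue is -7247295/27925492.
The factor β**2 - 11*β/4 - 3/2 splits as (β - a)(β - a') with a = 11/8 + (1/8)*sqrt(217), a' = 11/8 - (1/8)*sqrt(217). At the order-2 pole a set g(β) = (β - a)^2*f(β) = [12/(29*(β - 2/11)**2)] / (β - a')^2.
Order-2 pole: residue = g'(a); g'(11/8 + (1/8)*sqrt(217)) = 7247295/55850984 - (3411125883/375709569368)*sqrt(217), so the residue is 7247295/55850984 - (3411125883/375709569368)*sqrt(217).
List the singular points by increasing real part (a conjugate pair: the negative imaginary part first).

Radius of convergence at 0: 2/11.
At 11/8 - (1/8)*sqrt(217): a pole of order 2; residue 7247295/55850984 + (3411125883/375709569368)*sqrt(217).
At 2/11: a pole of order 2; residue -7247295/27925492.
At 11/8 + (1/8)*sqrt(217): a pole of order 2; residue 7247295/55850984 - (3411125883/375709569368)*sqrt(217).


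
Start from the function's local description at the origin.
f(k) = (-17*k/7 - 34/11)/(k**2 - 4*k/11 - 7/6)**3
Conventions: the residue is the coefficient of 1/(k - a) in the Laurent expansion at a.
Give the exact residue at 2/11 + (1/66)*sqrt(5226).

The residue is -(26880876/4625434177)*sqrt(5226).

The factor k**2 - 4*k/11 - 7/6 splits as (k - a)(k - a') with a = 2/11 + (1/66)*sqrt(5226), a' = 2/11 - (1/66)*sqrt(5226). At the order-3 pole a set g(k) = (k - a)^3*f(k) = [-17*k/7 - 34/11] / (k - a')^3.
Order-3 pole: residue = g''(a)/2; g''(2/11 + (1/66)*sqrt(5226)) = -(53761752/4625434177)*sqrt(5226), so the residue is -(26880876/4625434177)*sqrt(5226).


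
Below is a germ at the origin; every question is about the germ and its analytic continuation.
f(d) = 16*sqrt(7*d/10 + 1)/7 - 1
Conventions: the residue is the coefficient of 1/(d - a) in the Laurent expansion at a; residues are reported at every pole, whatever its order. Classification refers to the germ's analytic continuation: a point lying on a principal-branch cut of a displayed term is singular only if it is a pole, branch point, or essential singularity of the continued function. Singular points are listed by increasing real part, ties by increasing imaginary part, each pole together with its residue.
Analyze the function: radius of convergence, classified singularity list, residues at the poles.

Radius of convergence at 0: 10/7.
At -10/7: an algebraic (square-root) branch point.

Branch term (16/7)*sqrt(1 - d/(-10/7)): its argument vanishes at d = -10/7, a square-root branch point, modulus 10/7.
The radius of convergence is the smallest modulus among the singular points: 10/7.


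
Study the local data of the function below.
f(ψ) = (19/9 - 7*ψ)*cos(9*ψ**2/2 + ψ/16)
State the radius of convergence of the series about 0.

The radius of convergence is infinite.

The factor cos(9*ψ**2/2 + ψ/16) is entire and contributes no finite singular point.
The polynomial part has no poles.
No finite singular points: the Taylor series at 0 converges everywhere.


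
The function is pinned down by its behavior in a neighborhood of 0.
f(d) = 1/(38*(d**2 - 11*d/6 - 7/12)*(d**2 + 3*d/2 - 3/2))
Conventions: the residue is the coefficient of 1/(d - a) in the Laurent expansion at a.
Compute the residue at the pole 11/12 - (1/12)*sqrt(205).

The residue is 120/30761 + (924/6306005)*sqrt(205).

The factor d**2 - 11*d/6 - 7/12 splits as (d - a)(d - a') with a = 11/12 - (1/12)*sqrt(205), a' = 11/12 + (1/12)*sqrt(205). At the order-1 pole a set g(d) = (d - a)*f(d) = [1/(38*(d**2 + 3*d/2 - 3/2))] / (d - a').
Simple pole: residue = g(a) at a = 11/12 - (1/12)*sqrt(205), which is 120/30761 + (924/6306005)*sqrt(205).


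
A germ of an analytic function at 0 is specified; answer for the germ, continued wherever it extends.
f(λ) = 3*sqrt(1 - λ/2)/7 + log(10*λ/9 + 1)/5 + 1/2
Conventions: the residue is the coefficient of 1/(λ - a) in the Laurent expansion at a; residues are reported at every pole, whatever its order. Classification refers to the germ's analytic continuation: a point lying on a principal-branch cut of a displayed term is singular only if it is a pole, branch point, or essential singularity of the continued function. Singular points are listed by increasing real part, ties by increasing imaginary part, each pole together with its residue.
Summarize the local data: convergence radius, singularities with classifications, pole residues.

Branch term (3/7)*sqrt(1 - λ/(2)): its argument vanishes at λ = 2, a square-root branch point, modulus 2.
Branch term (1/5)*log(1 - λ/(-9/10)): its argument vanishes at λ = -9/10, a logarithmic branch point, modulus 9/10.
The radius of convergence is the smallest modulus among the singular points: 9/10.
List the singular points by increasing real part (a conjugate pair: the negative imaginary part first).

Radius of convergence at 0: 9/10.
At -9/10: a logarithmic branch point.
At 2: an algebraic (square-root) branch point.


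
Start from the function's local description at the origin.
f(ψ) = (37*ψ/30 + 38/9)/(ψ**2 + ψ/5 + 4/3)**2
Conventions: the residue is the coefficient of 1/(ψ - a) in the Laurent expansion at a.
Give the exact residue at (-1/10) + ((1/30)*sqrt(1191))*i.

The residue is -((18445/945654)*sqrt(1191))*i.

The factor ψ**2 + ψ/5 + 4/3 splits as (ψ - a)(ψ - a') with a = (-1/10) + ((1/30)*sqrt(1191))*i, a' = (-1/10) - ((1/30)*sqrt(1191))*i. At the order-2 pole a set g(ψ) = (ψ - a)^2*f(ψ) = [37*ψ/30 + 38/9] / (ψ - a')^2.
Order-2 pole: residue = g'(a); g'((-1/10) + ((1/30)*sqrt(1191))*i) = -((18445/945654)*sqrt(1191))*i, so the residue is -((18445/945654)*sqrt(1191))*i.


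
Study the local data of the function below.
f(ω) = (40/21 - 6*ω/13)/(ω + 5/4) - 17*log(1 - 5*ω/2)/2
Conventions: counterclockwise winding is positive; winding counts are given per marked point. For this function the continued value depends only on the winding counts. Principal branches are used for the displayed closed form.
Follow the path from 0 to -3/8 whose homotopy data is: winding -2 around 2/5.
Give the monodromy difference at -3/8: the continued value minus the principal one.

The rational part is single-valued and drops out of the difference; each branch term changes only by its own monodromy.
(-17/2)*log(1 - ω/(2/5)): each positive loop around 2/5 adds 2*pi*i to the log, so winding -2 contributes (-17/2)*(-2)*2*pi*i = (34)*pi*i.
Summing the contributions at ω = -3/8 gives (34)*pi*i.

Continued minus principal equals (34)*pi*i.


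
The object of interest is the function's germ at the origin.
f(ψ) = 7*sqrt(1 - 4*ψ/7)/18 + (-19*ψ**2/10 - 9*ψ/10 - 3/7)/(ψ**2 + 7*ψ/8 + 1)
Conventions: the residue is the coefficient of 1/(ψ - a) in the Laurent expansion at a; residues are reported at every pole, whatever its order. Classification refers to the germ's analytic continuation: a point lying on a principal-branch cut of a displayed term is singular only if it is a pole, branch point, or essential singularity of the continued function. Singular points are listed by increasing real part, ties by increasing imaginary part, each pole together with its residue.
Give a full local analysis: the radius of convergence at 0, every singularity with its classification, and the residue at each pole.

Denominator factor (ψ**2 + 7*ψ/8 + 1): discriminant -207/64, complex-conjugate roots (-7/16) + ((3/16)*sqrt(23))*i and (-7/16) - ((3/16)*sqrt(23))*i; poles of order 1, moduli 1 and 1.
Branch term (7/18)*sqrt(1 - ψ/(7/4)): its argument vanishes at ψ = 7/4, a square-root branch point, modulus 7/4.
The radius of convergence is the smallest modulus among the singular points: 1.
The branch term is analytic at (-7/16) - ((3/16)*sqrt(23))*i and contributes nothing to the residue; only the rational part matters.
The factor ψ**2 + 7*ψ/8 + 1 splits as (ψ - a)(ψ - a') with a = (-7/16) - ((3/16)*sqrt(23))*i, a' = (-7/16) + ((3/16)*sqrt(23))*i. At the order-1 pole a set g(ψ) = (ψ - a)*(rational part) = [-19*ψ**2/10 - 9*ψ/10 - 3/7] / (ψ - a').
Simple pole: residue = g(a) at a = (-7/16) - ((3/16)*sqrt(23))*i, which is (61/160) + ((2039/15456)*sqrt(23))*i.
The branch term is analytic at (-7/16) + ((3/16)*sqrt(23))*i and contributes nothing to the residue; only the rational part matters.
The factor ψ**2 + 7*ψ/8 + 1 splits as (ψ - a)(ψ - a') with a = (-7/16) + ((3/16)*sqrt(23))*i, a' = (-7/16) - ((3/16)*sqrt(23))*i. At the order-1 pole a set g(ψ) = (ψ - a)*(rational part) = [-19*ψ**2/10 - 9*ψ/10 - 3/7] / (ψ - a').
Simple pole: residue = g(a) at a = (-7/16) + ((3/16)*sqrt(23))*i, which is (61/160) - ((2039/15456)*sqrt(23))*i.
List the singular points by increasing real part (a conjugate pair: the negative imaginary part first).

Radius of convergence at 0: 1.
At (-7/16) - ((3/16)*sqrt(23))*i: a pole of order 1; residue (61/160) + ((2039/15456)*sqrt(23))*i.
At (-7/16) + ((3/16)*sqrt(23))*i: a pole of order 1; residue (61/160) - ((2039/15456)*sqrt(23))*i.
At 7/4: an algebraic (square-root) branch point.


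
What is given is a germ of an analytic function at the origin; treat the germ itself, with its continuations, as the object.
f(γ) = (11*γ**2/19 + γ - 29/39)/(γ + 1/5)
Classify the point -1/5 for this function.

The denominator factor γ + 1/5 vanishes at -1/5 and appears to the power 1; the numerator there equals -17051/18525, nonzero, and no other factor vanishes.
Hence a pole whose order is the multiplicity, 1.

The point is a pole of order 1.


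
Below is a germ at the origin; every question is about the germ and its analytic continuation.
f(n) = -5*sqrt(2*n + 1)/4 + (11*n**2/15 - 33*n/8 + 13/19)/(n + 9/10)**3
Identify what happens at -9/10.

The denominator factor n + 9/10 vanishes at -9/10 and appears to the power 3; the numerator there equals 189647/38000, nonzero, and no other factor vanishes.
The branch terms are analytic at this point.
Hence a pole whose order is the multiplicity, 3.

The point is a pole of order 3.


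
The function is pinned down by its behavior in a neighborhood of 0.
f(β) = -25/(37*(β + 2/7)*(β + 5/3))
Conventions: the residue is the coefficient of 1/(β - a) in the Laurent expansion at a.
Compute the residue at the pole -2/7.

At the order-1 pole -2/7 set g(β) = (β - (-2/7))*f(β) = -25/(37*(β + 5/3)).
Simple pole: residue = g(a) at a = -2/7, which is -525/1073.

The residue is -525/1073.


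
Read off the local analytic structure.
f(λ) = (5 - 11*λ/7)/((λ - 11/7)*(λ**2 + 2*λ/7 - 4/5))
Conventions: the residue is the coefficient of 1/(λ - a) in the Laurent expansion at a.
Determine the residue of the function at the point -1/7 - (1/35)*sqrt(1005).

The residue is -310/519 + (1461/23182)*sqrt(1005).

The factor λ**2 + 2*λ/7 - 4/5 splits as (λ - a)(λ - a') with a = -1/7 - (1/35)*sqrt(1005), a' = -1/7 + (1/35)*sqrt(1005). At the order-1 pole a set g(λ) = (λ - a)*f(λ) = [(5 - 11*λ/7)/(λ - 11/7)] / (λ - a').
Simple pole: residue = g(a) at a = -1/7 - (1/35)*sqrt(1005), which is -310/519 + (1461/23182)*sqrt(1005).


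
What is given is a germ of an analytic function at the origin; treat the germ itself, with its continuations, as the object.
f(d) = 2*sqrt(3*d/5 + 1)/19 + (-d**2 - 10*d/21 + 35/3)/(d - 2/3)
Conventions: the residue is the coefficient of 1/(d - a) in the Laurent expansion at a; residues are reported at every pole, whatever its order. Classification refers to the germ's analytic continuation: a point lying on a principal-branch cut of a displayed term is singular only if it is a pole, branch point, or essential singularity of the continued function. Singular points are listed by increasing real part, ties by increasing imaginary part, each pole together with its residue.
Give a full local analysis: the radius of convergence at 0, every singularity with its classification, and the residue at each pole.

Denominator factor (d - 2/3): pole of order 1 at 2/3, modulus 2/3.
Branch term (2/19)*sqrt(1 - d/(-5/3)): its argument vanishes at d = -5/3, a square-root branch point, modulus 5/3.
The radius of convergence is the smallest modulus among the singular points: 2/3.
The branch term is analytic at 2/3 and contributes nothing to the residue; only the rational part matters.
At the order-1 pole 2/3 set g(d) = (d - (2/3))*(rational part) = -d**2 - 10*d/21 + 35/3.
Simple pole: residue = g(a) at a = 2/3, which is 229/21.
List the singular points by increasing real part (a conjugate pair: the negative imaginary part first).

Radius of convergence at 0: 2/3.
At -5/3: an algebraic (square-root) branch point.
At 2/3: a pole of order 1; residue 229/21.


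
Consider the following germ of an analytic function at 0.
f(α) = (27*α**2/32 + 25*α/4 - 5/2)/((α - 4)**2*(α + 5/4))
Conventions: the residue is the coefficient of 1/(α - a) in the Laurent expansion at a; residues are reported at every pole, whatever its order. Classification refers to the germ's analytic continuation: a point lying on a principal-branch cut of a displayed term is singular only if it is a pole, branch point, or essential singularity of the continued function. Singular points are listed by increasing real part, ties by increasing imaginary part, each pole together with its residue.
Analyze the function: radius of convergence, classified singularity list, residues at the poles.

Radius of convergence at 0: 5/4.
At -5/4: a pole of order 1; residue -1535/4704.
At 4: a pole of order 2; residue 172/147.

Denominator factor (α + 5/4): pole of order 1 at -5/4, modulus 5/4.
Denominator factor (α - 4)^2: pole of order 2 at 4, modulus 4.
The radius of convergence is the smallest modulus among the singular points: 5/4.
At the order-1 pole -5/4 set g(α) = (α - (-5/4))*f(α) = (27*α**2/32 + 25*α/4 - 5/2)/(α - 4)**2.
Simple pole: residue = g(a) at a = -5/4, which is -1535/4704.
At the order-2 pole 4 set g(α) = (α - (4))^2*f(α) = (27*α**2/32 + 25*α/4 - 5/2)/(α + 5/4).
Order-2 pole: residue = g'(a); g'(4) = 172/147, so the residue is 172/147.
List the singular points by increasing real part (a conjugate pair: the negative imaginary part first).


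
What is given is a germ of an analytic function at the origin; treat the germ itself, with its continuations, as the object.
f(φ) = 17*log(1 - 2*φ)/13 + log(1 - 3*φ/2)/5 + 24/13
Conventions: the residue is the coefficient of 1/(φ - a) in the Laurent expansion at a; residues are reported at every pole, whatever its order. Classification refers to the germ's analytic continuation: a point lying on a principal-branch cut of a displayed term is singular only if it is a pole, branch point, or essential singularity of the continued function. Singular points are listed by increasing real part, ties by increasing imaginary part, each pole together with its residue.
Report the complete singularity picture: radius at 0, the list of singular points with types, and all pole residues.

Radius of convergence at 0: 1/2.
At 1/2: a logarithmic branch point.
At 2/3: a logarithmic branch point.

Branch term (1/5)*log(1 - φ/(2/3)): its argument vanishes at φ = 2/3, a logarithmic branch point, modulus 2/3.
Branch term (17/13)*log(1 - φ/(1/2)): its argument vanishes at φ = 1/2, a logarithmic branch point, modulus 1/2.
The radius of convergence is the smallest modulus among the singular points: 1/2.
List the singular points by increasing real part (a conjugate pair: the negative imaginary part first).


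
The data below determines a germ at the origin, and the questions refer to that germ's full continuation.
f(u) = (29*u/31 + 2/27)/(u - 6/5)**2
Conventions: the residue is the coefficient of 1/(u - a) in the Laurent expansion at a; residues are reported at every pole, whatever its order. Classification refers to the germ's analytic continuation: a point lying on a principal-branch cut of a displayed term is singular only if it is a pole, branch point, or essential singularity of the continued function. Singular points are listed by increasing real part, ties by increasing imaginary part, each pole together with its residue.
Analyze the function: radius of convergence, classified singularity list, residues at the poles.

Denominator factor (u - 6/5)^2: pole of order 2 at 6/5, modulus 6/5.
The radius of convergence is the smallest modulus among the singular points: 6/5.
At the order-2 pole 6/5 set g(u) = (u - (6/5))^2*f(u) = 29*u/31 + 2/27.
Order-2 pole: residue = g'(a); g'(6/5) = 29/31, so the residue is 29/31.

Radius of convergence at 0: 6/5.
At 6/5: a pole of order 2; residue 29/31.


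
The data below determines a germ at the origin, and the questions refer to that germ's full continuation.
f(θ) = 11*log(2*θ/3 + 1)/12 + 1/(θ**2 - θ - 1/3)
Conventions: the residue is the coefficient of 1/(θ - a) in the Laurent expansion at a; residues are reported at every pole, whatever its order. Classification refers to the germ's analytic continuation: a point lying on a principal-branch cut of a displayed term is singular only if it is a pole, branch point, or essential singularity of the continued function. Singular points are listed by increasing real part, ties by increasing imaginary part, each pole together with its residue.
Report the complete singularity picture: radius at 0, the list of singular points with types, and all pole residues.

Radius of convergence at 0: -1/2 + (1/6)*sqrt(21).
At -3/2: a logarithmic branch point.
At 1/2 - (1/6)*sqrt(21): a pole of order 1; residue -(1/7)*sqrt(21).
At 1/2 + (1/6)*sqrt(21): a pole of order 1; residue (1/7)*sqrt(21).

Denominator factor (θ**2 - θ - 1/3): discriminant 7/3, real irrational roots 1/2 + (1/6)*sqrt(21) and 1/2 - (1/6)*sqrt(21); poles of order 1, moduli 1/2 + (1/6)*sqrt(21) and -1/2 + (1/6)*sqrt(21).
Branch term (11/12)*log(1 - θ/(-3/2)): its argument vanishes at θ = -3/2, a logarithmic branch point, modulus 3/2.
The radius of convergence is the smallest modulus among the singular points: -1/2 + (1/6)*sqrt(21).
The branch term is analytic at 1/2 - (1/6)*sqrt(21) and contributes nothing to the residue; only the rational part matters.
The factor θ**2 - θ - 1/3 splits as (θ - a)(θ - a') with a = 1/2 - (1/6)*sqrt(21), a' = 1/2 + (1/6)*sqrt(21). At the order-1 pole a set g(θ) = (θ - a)*(rational part) = [1] / (θ - a').
Simple pole: residue = g(a) at a = 1/2 - (1/6)*sqrt(21), which is -(1/7)*sqrt(21).
The branch term is analytic at 1/2 + (1/6)*sqrt(21) and contributes nothing to the residue; only the rational part matters.
The factor θ**2 - θ - 1/3 splits as (θ - a)(θ - a') with a = 1/2 + (1/6)*sqrt(21), a' = 1/2 - (1/6)*sqrt(21). At the order-1 pole a set g(θ) = (θ - a)*(rational part) = [1] / (θ - a').
Simple pole: residue = g(a) at a = 1/2 + (1/6)*sqrt(21), which is (1/7)*sqrt(21).
List the singular points by increasing real part (a conjugate pair: the negative imaginary part first).


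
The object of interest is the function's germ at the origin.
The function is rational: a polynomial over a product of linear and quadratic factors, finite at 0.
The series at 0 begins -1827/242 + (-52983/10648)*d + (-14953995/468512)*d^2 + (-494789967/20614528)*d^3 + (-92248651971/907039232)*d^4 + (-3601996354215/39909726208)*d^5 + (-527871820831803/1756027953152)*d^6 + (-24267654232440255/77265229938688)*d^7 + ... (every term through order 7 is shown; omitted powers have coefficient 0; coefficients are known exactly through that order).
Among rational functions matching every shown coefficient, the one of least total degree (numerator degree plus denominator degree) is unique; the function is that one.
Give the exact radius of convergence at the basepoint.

The radius of convergence is 4/7.

No rational of total degree below 5 reproduces all 8 coefficients; solving the [0/5] Pade equations on them gives f(d) = 29/(8*(d - 4/7)*(d**2 - d/2 - 11/12)**2), whose expansion matches every shown term.
Denominator factor (d - 4/7): pole of order 1 at 4/7, modulus 4/7.
Denominator factor (d**2 - d/2 - 11/12)^2: discriminant 47/12, real irrational roots 1/4 + (1/12)*sqrt(141) and 1/4 - (1/12)*sqrt(141); poles of order 2, moduli 1/4 + (1/12)*sqrt(141) and -1/4 + (1/12)*sqrt(141).
The radius of convergence is the smallest modulus among the singular points: 4/7.


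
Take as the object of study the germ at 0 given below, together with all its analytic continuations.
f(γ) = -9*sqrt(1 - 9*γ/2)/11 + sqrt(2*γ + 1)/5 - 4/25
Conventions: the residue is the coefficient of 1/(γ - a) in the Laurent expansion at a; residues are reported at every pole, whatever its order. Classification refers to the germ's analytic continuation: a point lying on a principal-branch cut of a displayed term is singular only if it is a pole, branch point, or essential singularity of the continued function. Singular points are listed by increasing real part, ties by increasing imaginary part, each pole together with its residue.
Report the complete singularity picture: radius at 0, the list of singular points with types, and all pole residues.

Radius of convergence at 0: 2/9.
At -1/2: an algebraic (square-root) branch point.
At 2/9: an algebraic (square-root) branch point.

Branch term (1/5)*sqrt(1 - γ/(-1/2)): its argument vanishes at γ = -1/2, a square-root branch point, modulus 1/2.
Branch term (-9/11)*sqrt(1 - γ/(2/9)): its argument vanishes at γ = 2/9, a square-root branch point, modulus 2/9.
The radius of convergence is the smallest modulus among the singular points: 2/9.
List the singular points by increasing real part (a conjugate pair: the negative imaginary part first).


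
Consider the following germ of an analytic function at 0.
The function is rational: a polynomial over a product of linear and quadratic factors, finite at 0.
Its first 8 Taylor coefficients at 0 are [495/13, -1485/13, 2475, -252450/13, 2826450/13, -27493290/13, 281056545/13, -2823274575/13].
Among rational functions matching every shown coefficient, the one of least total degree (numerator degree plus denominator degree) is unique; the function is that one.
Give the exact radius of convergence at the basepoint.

The radius of convergence is -9/22 + (5/22)*sqrt(5).

No rational of total degree below 4 reproduces all 8 coefficients; solving the [0/4] Pade equations on them gives f(δ) = -5/(13*(δ - 1/3)**2*(δ**2 - 9*δ/11 - 1/11)), whose expansion matches every shown term.
Denominator factor (δ - 1/3)^2: pole of order 2 at 1/3, modulus 1/3.
Denominator factor (δ**2 - 9*δ/11 - 1/11): discriminant 125/121, real irrational roots 9/22 + (5/22)*sqrt(5) and 9/22 - (5/22)*sqrt(5); poles of order 1, moduli 9/22 + (5/22)*sqrt(5) and -9/22 + (5/22)*sqrt(5).
The radius of convergence is the smallest modulus among the singular points: -9/22 + (5/22)*sqrt(5).


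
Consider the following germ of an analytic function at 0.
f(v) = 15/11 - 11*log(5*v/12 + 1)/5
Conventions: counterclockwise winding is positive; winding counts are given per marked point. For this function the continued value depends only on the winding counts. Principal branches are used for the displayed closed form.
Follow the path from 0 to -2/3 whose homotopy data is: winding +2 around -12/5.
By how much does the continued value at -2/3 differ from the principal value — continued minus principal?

Continued minus principal equals -(44/5)*pi*i.

The rational part is single-valued and drops out of the difference; each branch term changes only by its own monodromy.
(-11/5)*log(1 - v/(-12/5)): each positive loop around -12/5 adds 2*pi*i to the log, so winding +2 contributes (-11/5)*(2)*2*pi*i = -(44/5)*pi*i.
Summing the contributions at v = -2/3 gives -(44/5)*pi*i.


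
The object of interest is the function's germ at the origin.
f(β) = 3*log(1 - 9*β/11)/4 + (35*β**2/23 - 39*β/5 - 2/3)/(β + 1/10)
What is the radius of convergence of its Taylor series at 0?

The radius of convergence is 1/10.

Denominator factor (β + 1/10): pole of order 1 at -1/10, modulus 1/10.
Branch term (3/4)*log(1 - β/(11/9)): its argument vanishes at β = 11/9, a logarithmic branch point, modulus 11/9.
The radius of convergence is the smallest modulus among the singular points: 1/10.


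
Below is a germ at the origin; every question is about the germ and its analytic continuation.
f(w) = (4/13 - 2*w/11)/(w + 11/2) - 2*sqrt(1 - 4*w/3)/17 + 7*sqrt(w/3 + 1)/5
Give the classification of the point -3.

The point is an algebraic (square-root) branch point.

The term (7/5)*sqrt(1 - w/(-3)) has argument 1 - -3/(-3) = 0 at -3: a square-root (algebraic, two-sheeted) branch point; the remaining terms are analytic or single-valued there.


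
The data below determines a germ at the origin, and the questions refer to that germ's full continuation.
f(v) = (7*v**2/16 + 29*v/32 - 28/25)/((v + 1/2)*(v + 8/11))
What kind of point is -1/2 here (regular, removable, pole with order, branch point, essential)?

The point is a pole of order 1.

The denominator factor v + 1/2 vanishes at -1/2 and appears to the power 1; the numerator there equals -1171/800, nonzero, and no other factor vanishes.
Hence a pole whose order is the multiplicity, 1.


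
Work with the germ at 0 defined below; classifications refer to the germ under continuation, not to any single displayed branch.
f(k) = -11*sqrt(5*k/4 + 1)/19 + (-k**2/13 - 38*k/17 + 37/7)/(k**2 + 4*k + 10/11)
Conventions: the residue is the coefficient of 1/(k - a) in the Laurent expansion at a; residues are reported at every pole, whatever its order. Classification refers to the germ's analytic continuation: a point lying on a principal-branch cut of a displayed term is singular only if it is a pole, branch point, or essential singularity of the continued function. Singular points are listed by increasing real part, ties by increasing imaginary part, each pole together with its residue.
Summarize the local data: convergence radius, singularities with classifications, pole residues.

Radius of convergence at 0: 2 - (1/11)*sqrt(374).
At -2 - (1/11)*sqrt(374): a pole of order 1; residue -213/221 - (12057/89012)*sqrt(374).
At -4/5: an algebraic (square-root) branch point.
At -2 + (1/11)*sqrt(374): a pole of order 1; residue -213/221 + (12057/89012)*sqrt(374).

Denominator factor (k**2 + 4*k + 10/11): discriminant 136/11, real irrational roots -2 + (1/11)*sqrt(374) and -2 - (1/11)*sqrt(374); poles of order 1, moduli 2 - (1/11)*sqrt(374) and 2 + (1/11)*sqrt(374).
Branch term (-11/19)*sqrt(1 - k/(-4/5)): its argument vanishes at k = -4/5, a square-root branch point, modulus 4/5.
The radius of convergence is the smallest modulus among the singular points: 2 - (1/11)*sqrt(374).
The branch term is analytic at -2 - (1/11)*sqrt(374) and contributes nothing to the residue; only the rational part matters.
The factor k**2 + 4*k + 10/11 splits as (k - a)(k - a') with a = -2 - (1/11)*sqrt(374), a' = -2 + (1/11)*sqrt(374). At the order-1 pole a set g(k) = (k - a)*(rational part) = [-k**2/13 - 38*k/17 + 37/7] / (k - a').
Simple pole: residue = g(a) at a = -2 - (1/11)*sqrt(374), which is -213/221 - (12057/89012)*sqrt(374).
The branch term is analytic at -2 + (1/11)*sqrt(374) and contributes nothing to the residue; only the rational part matters.
The factor k**2 + 4*k + 10/11 splits as (k - a)(k - a') with a = -2 + (1/11)*sqrt(374), a' = -2 - (1/11)*sqrt(374). At the order-1 pole a set g(k) = (k - a)*(rational part) = [-k**2/13 - 38*k/17 + 37/7] / (k - a').
Simple pole: residue = g(a) at a = -2 + (1/11)*sqrt(374), which is -213/221 + (12057/89012)*sqrt(374).
List the singular points by increasing real part (a conjugate pair: the negative imaginary part first).


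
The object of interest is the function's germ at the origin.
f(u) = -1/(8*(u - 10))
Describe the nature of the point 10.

The point is a pole of order 1.

The denominator factor u - 10 vanishes at 10 and appears to the power 1; the numerator there equals -1/8, nonzero, and no other factor vanishes.
Hence a pole whose order is the multiplicity, 1.


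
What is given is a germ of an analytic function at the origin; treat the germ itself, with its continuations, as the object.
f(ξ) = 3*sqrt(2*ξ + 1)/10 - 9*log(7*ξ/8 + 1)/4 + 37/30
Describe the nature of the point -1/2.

The term (3/10)*sqrt(1 - ξ/(-1/2)) has argument 1 - -1/2/(-1/2) = 0 at -1/2: a square-root (algebraic, two-sheeted) branch point; the remaining terms are analytic or single-valued there.

The point is an algebraic (square-root) branch point.


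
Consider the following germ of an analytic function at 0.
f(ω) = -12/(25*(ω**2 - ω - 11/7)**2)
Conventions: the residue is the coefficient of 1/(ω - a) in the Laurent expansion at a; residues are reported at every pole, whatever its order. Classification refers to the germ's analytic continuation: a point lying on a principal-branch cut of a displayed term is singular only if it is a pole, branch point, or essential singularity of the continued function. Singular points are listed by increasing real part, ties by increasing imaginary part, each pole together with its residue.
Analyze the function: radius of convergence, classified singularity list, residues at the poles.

Denominator factor (ω**2 - ω - 11/7)^2: discriminant 51/7, real irrational roots 1/2 + (1/14)*sqrt(357) and 1/2 - (1/14)*sqrt(357); poles of order 2, moduli 1/2 + (1/14)*sqrt(357) and -1/2 + (1/14)*sqrt(357).
The radius of convergence is the smallest modulus among the singular points: -1/2 + (1/14)*sqrt(357).
The factor ω**2 - ω - 11/7 splits as (ω - a)(ω - a') with a = 1/2 - (1/14)*sqrt(357), a' = 1/2 + (1/14)*sqrt(357). At the order-2 pole a set g(ω) = (ω - a)^2*f(ω) = [-12/25] / (ω - a')^2.
Order-2 pole: residue = g'(a); g'(1/2 - (1/14)*sqrt(357)) = -(56/21675)*sqrt(357), so the residue is -(56/21675)*sqrt(357).
The factor ω**2 - ω - 11/7 splits as (ω - a)(ω - a') with a = 1/2 + (1/14)*sqrt(357), a' = 1/2 - (1/14)*sqrt(357). At the order-2 pole a set g(ω) = (ω - a)^2*f(ω) = [-12/25] / (ω - a')^2.
Order-2 pole: residue = g'(a); g'(1/2 + (1/14)*sqrt(357)) = (56/21675)*sqrt(357), so the residue is (56/21675)*sqrt(357).
List the singular points by increasing real part (a conjugate pair: the negative imaginary part first).

Radius of convergence at 0: -1/2 + (1/14)*sqrt(357).
At 1/2 - (1/14)*sqrt(357): a pole of order 2; residue -(56/21675)*sqrt(357).
At 1/2 + (1/14)*sqrt(357): a pole of order 2; residue (56/21675)*sqrt(357).


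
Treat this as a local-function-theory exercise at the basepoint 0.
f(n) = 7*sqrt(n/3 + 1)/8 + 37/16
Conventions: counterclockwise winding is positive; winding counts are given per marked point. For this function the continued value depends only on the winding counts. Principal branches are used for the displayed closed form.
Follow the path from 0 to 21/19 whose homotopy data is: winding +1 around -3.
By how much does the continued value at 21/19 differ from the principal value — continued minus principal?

The rational part is single-valued and drops out of the difference; each branch term changes only by its own monodromy.
(7/8)*sqrt(1 - n/(-3)): winding +1 is odd, the square root flips sign, contributing -2*(7/8)*sqrt(1 - (21/19)/(-3)) = -2*(7/8)*sqrt(26/19) = -(7/76)*sqrt(494).
Summing the contributions at n = 21/19 gives -(7/76)*sqrt(494).

Continued minus principal equals -(7/76)*sqrt(494).


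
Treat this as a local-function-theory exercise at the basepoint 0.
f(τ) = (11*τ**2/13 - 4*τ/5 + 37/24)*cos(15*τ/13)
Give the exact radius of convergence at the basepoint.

The factor cos(15*τ/13) is entire and contributes no finite singular point.
The polynomial part has no poles.
No finite singular points: the Taylor series at 0 converges everywhere.

The radius of convergence is infinite.


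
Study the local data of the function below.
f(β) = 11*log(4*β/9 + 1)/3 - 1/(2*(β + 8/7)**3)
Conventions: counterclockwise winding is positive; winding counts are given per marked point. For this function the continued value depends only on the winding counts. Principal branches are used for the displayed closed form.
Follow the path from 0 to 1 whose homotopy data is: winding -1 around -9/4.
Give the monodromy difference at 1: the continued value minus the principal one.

The rational part is single-valued and drops out of the difference; each branch term changes only by its own monodromy.
(11/3)*log(1 - β/(-9/4)): each positive loop around -9/4 adds 2*pi*i to the log, so winding -1 contributes (11/3)*(-1)*2*pi*i = -(22/3)*pi*i.
Summing the contributions at β = 1 gives -(22/3)*pi*i.

Continued minus principal equals -(22/3)*pi*i.


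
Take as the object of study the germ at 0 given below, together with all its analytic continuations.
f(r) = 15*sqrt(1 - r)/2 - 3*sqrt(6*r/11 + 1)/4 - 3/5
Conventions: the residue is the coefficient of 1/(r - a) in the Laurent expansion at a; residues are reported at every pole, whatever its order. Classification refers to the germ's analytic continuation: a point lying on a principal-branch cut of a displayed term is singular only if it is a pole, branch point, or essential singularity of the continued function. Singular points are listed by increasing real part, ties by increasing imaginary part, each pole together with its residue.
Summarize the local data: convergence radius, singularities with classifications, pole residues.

Branch term (15/2)*sqrt(1 - r/(1)): its argument vanishes at r = 1, a square-root branch point, modulus 1.
Branch term (-3/4)*sqrt(1 - r/(-11/6)): its argument vanishes at r = -11/6, a square-root branch point, modulus 11/6.
The radius of convergence is the smallest modulus among the singular points: 1.
List the singular points by increasing real part (a conjugate pair: the negative imaginary part first).

Radius of convergence at 0: 1.
At -11/6: an algebraic (square-root) branch point.
At 1: an algebraic (square-root) branch point.


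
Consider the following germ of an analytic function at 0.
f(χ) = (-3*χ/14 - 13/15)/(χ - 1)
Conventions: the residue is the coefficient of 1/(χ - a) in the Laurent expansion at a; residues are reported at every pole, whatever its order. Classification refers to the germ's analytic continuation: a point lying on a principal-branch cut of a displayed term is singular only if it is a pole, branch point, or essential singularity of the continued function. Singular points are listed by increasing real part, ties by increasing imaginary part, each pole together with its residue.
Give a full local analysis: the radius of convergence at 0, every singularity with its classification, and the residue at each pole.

Denominator factor (χ - 1): pole of order 1 at 1, modulus 1.
The radius of convergence is the smallest modulus among the singular points: 1.
At the order-1 pole 1 set g(χ) = (χ - (1))*f(χ) = -3*χ/14 - 13/15.
Simple pole: residue = g(a) at a = 1, which is -227/210.

Radius of convergence at 0: 1.
At 1: a pole of order 1; residue -227/210.


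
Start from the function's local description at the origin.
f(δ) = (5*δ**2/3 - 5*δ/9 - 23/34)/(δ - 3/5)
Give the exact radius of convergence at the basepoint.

The radius of convergence is 3/5.

Denominator factor (δ - 3/5): pole of order 1 at 3/5, modulus 3/5.
The radius of convergence is the smallest modulus among the singular points: 3/5.


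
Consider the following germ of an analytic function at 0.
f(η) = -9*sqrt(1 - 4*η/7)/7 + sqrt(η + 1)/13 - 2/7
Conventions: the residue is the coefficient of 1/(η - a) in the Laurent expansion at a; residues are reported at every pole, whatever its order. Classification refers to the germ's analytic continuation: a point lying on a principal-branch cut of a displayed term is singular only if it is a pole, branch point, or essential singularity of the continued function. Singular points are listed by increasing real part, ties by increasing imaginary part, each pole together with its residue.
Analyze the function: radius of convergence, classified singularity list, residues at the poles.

Radius of convergence at 0: 1.
At -1: an algebraic (square-root) branch point.
At 7/4: an algebraic (square-root) branch point.

Branch term (1/13)*sqrt(1 - η/(-1)): its argument vanishes at η = -1, a square-root branch point, modulus 1.
Branch term (-9/7)*sqrt(1 - η/(7/4)): its argument vanishes at η = 7/4, a square-root branch point, modulus 7/4.
The radius of convergence is the smallest modulus among the singular points: 1.
List the singular points by increasing real part (a conjugate pair: the negative imaginary part first).


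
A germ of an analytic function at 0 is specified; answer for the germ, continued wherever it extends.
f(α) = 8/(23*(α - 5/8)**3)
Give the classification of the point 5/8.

The denominator factor α - 5/8 vanishes at 5/8 and appears to the power 3; the numerator there equals 8/23, nonzero, and no other factor vanishes.
Hence a pole whose order is the multiplicity, 3.

The point is a pole of order 3.


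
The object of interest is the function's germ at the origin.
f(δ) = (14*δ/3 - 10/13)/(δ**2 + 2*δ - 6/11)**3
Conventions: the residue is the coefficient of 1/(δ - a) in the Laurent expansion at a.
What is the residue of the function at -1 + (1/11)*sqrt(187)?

The factor δ**2 + 2*δ - 6/11 splits as (δ - a)(δ - a') with a = -1 + (1/11)*sqrt(187), a' = -1 - (1/11)*sqrt(187). At the order-3 pole a set g(δ) = (δ - a)^3*f(δ) = [14*δ/3 - 10/13] / (δ - a')^3.
Order-3 pole: residue = g''(a)/2; g''(-1 + (1/11)*sqrt(187)) = -(6413/127738)*sqrt(187), so the residue is -(6413/255476)*sqrt(187).

The residue is -(6413/255476)*sqrt(187).


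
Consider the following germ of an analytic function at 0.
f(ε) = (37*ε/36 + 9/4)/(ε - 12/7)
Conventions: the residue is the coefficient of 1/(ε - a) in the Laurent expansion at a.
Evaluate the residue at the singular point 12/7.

At the order-1 pole 12/7 set g(ε) = (ε - (12/7))*f(ε) = 37*ε/36 + 9/4.
Simple pole: residue = g(a) at a = 12/7, which is 337/84.

The residue is 337/84.


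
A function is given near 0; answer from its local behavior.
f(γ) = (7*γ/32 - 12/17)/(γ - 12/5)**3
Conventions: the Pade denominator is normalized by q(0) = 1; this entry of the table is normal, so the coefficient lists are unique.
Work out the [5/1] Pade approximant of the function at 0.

Taylor coefficients needed (expand at 0): a_0 = 125/2448, a_1 = 45125/940032, a_2 = 41875/1253376, a_3 = 1384375/67682304, a_4 = 9453125/812187648, a_5 = 13671875/2165833728, a_6 = 773828125/233910042624.
Write the denominator as Q(γ) = 1 + q1*γ. Requiring Q*f - P = O(γ^7) with deg P <= 5 kills the coefficients of γ^6..γ^6 in Q*f:
  γ^6: a_6 + q1*a_5 = 0, i.e. 773828125/233910042624 + (13671875/2165833728)*q1 = 0.
Solving this linear system: q1 = -283/540.
The numerator is Q*f truncated at degree 5: P0 = a_0 = 125/2448; P1 = a_1 + q1*a_0 = 179725/8460288; P2 = a_2 + q1*a_1 = 104725/12690432; P3 = a_3 + q1*a_2 = 132875/45121536; P4 = a_4 + q1*a_3 = 1680625/1827422208; P5 = a_5 + q1*a_4 = 37328125/175432531968.

The Pade approximant has numerator coefficients [125/2448, 179725/8460288, 104725/12690432, 132875/45121536, 1680625/1827422208, 37328125/175432531968]; denominator coefficients [1, -283/540].
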